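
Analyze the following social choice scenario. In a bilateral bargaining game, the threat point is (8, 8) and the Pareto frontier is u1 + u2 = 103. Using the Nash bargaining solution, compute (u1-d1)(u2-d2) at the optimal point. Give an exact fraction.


Step 1: The Nash solution splits surplus symmetrically above the disagreement point
Step 2: u1 = (total + d1 - d2)/2 = (103 + 8 - 8)/2 = 103/2
Step 3: u2 = (total - d1 + d2)/2 = (103 - 8 + 8)/2 = 103/2
Step 4: Nash product = (103/2 - 8) * (103/2 - 8)
Step 5: = 87/2 * 87/2 = 7569/4

7569/4


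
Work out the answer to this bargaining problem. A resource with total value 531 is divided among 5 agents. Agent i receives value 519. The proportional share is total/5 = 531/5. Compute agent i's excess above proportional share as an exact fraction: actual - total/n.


Step 1: Proportional share = 531/5
Step 2: Agent's actual allocation = 519
Step 3: Excess = 519 - 531/5 = 2064/5

2064/5


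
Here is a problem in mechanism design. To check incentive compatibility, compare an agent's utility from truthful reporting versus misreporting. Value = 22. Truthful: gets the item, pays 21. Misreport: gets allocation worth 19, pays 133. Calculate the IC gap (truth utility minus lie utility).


Step 1: U(truth) = value - payment = 22 - 21 = 1
Step 2: U(lie) = allocation - payment = 19 - 133 = -114
Step 3: IC gap = 1 - (-114) = 115

115


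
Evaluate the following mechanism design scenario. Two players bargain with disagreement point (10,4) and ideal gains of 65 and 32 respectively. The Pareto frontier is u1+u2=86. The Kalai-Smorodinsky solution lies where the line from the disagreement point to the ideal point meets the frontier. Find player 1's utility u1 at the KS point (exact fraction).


Step 1: At the KS point, (u1-d1)/r1 = (u2-d2)/r2 = t and u1+u2 = 86
Step 2: u1 = d1 + r1*t and u2 = d2 + r2*t, so (d1 + r1*t) + (d2 + r2*t) = 86
Step 3: t = (86 - 10 - 4)/(65 + 32) = 72/97
Step 4: u1 = d1 + r1*t = 10 + 65 * 72/97 = 5650/97
Step 5: (Check: u2 = d2 + r2*t = 2692/97; u1+u2 = 5650/97 + 2692/97 = 86, on the frontier.)

5650/97


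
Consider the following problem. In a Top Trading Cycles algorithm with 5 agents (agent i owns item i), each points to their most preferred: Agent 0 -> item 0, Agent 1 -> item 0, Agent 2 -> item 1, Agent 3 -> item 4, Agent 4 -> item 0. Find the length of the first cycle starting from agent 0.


Step 1: Trace the pointer graph from agent 0: 0 -> 0
Step 2: A cycle is detected when we revisit agent 0
Step 3: The cycle is: 0 -> 0
Step 4: Cycle length = 1

1


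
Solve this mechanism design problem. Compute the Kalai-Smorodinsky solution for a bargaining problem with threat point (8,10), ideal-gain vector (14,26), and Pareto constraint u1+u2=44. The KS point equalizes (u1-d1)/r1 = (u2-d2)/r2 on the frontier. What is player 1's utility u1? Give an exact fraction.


Step 1: At the KS point, (u1-d1)/r1 = (u2-d2)/r2 = t and u1+u2 = 44
Step 2: u1 = d1 + r1*t and u2 = d2 + r2*t, so (d1 + r1*t) + (d2 + r2*t) = 44
Step 3: t = (44 - 8 - 10)/(14 + 26) = 26/40 = 13/20
Step 4: u1 = d1 + r1*t = 8 + 14 * 13/20 = 171/10
Step 5: (Check: u2 = d2 + r2*t = 269/10; u1+u2 = 171/10 + 269/10 = 44, on the frontier.)

171/10


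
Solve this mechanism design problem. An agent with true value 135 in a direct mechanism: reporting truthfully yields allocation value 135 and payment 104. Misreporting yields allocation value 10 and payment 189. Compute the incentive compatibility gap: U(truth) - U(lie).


Step 1: U(truth) = value - payment = 135 - 104 = 31
Step 2: U(lie) = allocation - payment = 10 - 189 = -179
Step 3: IC gap = 31 - (-179) = 210

210


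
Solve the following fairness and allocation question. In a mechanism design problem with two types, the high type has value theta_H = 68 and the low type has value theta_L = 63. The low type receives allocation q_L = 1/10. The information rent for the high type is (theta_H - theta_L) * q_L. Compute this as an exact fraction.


Step 1: theta_H - theta_L = 68 - 63 = 5
Step 2: Information rent = (theta_H - theta_L) * q_L
Step 3: = 5 * 1/10
Step 4: = 1/2

1/2


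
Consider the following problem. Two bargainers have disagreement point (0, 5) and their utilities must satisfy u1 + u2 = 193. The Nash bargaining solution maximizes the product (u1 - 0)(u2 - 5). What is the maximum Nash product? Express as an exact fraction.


Step 1: The Nash solution splits surplus symmetrically above the disagreement point
Step 2: u1 = (total + d1 - d2)/2 = (193 + 0 - 5)/2 = 94
Step 3: u2 = (total - d1 + d2)/2 = (193 - 0 + 5)/2 = 99
Step 4: Nash product = (94 - 0) * (99 - 5)
Step 5: = 94 * 94 = 8836

8836


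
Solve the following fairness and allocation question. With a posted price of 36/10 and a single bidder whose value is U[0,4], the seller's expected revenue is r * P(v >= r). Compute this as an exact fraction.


Step 1: Posted price r = 18/5, value support [0,4]
Step 2: P(v >= r) = (4 - 18/5)/4 = 1/10
Step 3: Expected revenue = r * P(v >= r) = 18/5 * 1/10
Step 4: Revenue = 9/25

9/25


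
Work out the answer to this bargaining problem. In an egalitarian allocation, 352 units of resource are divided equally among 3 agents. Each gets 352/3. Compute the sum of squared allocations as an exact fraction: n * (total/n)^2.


Step 1: Each agent's share = 352/3
Step 2: Square of each share = (352/3)^2 = 123904/9
Step 3: Sum of squares = 3 * 123904/9 = 123904/3

123904/3


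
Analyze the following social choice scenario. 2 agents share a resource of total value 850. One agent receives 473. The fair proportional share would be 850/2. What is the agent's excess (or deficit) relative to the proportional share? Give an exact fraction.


Step 1: Proportional share = 850/2 = 425
Step 2: Agent's actual allocation = 473
Step 3: Excess = 473 - 425 = 48

48


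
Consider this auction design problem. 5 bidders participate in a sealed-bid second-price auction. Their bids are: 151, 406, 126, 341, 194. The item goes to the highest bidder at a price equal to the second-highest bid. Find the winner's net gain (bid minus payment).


Step 1: Sort bids in descending order: 406, 341, 194, 151, 126
Step 2: The winning bid is the highest: 406
Step 3: The payment equals the second-highest bid: 341
Step 4: Surplus = winner's bid - payment = 406 - 341 = 65

65


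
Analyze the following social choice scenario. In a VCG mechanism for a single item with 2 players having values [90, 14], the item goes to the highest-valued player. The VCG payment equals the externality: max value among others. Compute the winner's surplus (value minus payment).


Step 1: The winner is the agent with the highest value: agent 0 with value 90
Step 2: Values of other agents: [14]
Step 3: VCG payment = max of others' values = 14
Step 4: Surplus = 90 - 14 = 76

76


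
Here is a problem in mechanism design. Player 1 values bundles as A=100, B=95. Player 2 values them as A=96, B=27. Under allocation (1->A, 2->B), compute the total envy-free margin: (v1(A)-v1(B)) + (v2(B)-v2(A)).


Step 1: Player 1's margin = v1(A) - v1(B) = 100 - 95 = 5
Step 2: Player 2's margin = v2(B) - v2(A) = 27 - 96 = -69
Step 3: Total margin = 5 + -69 = -64

-64


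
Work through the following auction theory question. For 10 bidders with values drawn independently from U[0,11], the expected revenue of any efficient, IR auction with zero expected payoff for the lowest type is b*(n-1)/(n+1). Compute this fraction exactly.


Step 1: By Revenue Equivalence, expected revenue = b*(n-1)/(n+1)
Step 2: Substituting n = 10, b = 11
Step 3: Revenue = 11*(10-1)/(10+1) = 11*9/11
Step 4: Revenue = 99/11 = 9

9


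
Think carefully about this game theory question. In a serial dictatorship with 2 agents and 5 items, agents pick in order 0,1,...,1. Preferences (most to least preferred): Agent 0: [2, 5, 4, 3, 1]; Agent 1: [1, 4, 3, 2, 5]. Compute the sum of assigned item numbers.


Step 1: Agent 0 picks item 2
Step 2: Agent 1 picks item 1
Step 3: Sum = 2 + 1 = 3

3


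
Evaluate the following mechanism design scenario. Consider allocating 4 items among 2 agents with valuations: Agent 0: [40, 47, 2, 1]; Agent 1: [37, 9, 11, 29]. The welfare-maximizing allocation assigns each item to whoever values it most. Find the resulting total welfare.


Step 1: For each item, find the maximum value among all agents.
Step 2: Item 0 -> Agent 0 (value 40)
Step 3: Item 1 -> Agent 0 (value 47)
Step 4: Item 2 -> Agent 1 (value 11)
Step 5: Item 3 -> Agent 1 (value 29)
Step 6: Total welfare = 40 + 47 + 11 + 29 = 127

127


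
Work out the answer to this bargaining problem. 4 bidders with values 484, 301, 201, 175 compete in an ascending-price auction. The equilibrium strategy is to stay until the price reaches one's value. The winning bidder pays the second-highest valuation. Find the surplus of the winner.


Step 1: Identify the highest value: 484
Step 2: Identify the second-highest value: 301
Step 3: The final price = second-highest value = 301
Step 4: Surplus = 484 - 301 = 183

183


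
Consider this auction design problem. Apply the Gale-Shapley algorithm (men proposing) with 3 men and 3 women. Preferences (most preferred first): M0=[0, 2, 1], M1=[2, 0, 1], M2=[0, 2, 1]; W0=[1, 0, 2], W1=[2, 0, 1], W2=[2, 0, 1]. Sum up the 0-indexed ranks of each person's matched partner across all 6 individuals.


Step 1: Run Gale-Shapley (men propose, women hold best offer):
  M0 proposes to W0; she accepts
  M1 proposes to W2; she accepts
  M2 proposes to W0; rejected
  M2 proposes to W2; she switches from M1
  M1 proposes to W0; she switches from M0
  M0 proposes to W2; rejected
  M0 proposes to W1; she accepts
Step 2: Final matching: W0-M1, W1-M0, W2-M2
Step 3: 0-indexed ranks (man's rank of his match, then woman's): 1 + 0 + 2 + 1 + 1 + 0
Step 4: Total rank sum = 5

5


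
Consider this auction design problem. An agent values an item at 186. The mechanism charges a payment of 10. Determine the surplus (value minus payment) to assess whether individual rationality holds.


Step 1: Surplus = value - payment = 186 - 10 = 176
Step 2: IR is satisfied (surplus >= 0)

176


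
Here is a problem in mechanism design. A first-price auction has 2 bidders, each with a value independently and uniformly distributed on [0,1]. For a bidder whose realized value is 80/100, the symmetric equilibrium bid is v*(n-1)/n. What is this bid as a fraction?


Step 1: The symmetric BNE bidding function is b(v) = v * (n-1) / n
Step 2: Substitute v = 4/5 and n = 2
Step 3: b = 4/5 * 1/2
Step 4: b = 2/5

2/5


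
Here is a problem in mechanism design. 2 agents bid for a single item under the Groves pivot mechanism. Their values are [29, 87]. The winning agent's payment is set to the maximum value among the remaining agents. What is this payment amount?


Step 1: The efficient winner is agent 1 with value 87
Step 2: Other agents' values: [29]
Step 3: Pivot payment = max(others) = 29
Step 4: The winner pays 29

29


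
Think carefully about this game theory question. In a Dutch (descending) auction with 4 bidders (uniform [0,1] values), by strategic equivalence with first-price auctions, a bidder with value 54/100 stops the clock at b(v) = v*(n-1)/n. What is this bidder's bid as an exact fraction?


Step 1: Dutch auctions are strategically equivalent to first-price auctions
Step 2: The equilibrium bid is b(v) = v*(n-1)/n
Step 3: b = 27/50 * 3/4
Step 4: b = 81/200

81/200


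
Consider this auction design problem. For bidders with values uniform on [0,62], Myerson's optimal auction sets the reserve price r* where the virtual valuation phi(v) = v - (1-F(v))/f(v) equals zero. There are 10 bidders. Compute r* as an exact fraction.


Step 1: For U[0,62], F(v) = v/62 and f(v) = 1/62
Step 2: phi(v) = v - (1 - v/62)/(1/62) = v - (62 - v) = 2v - 62
Step 3: Set phi(r*) = 0: 2r* - 62 = 0
Step 4: r* = 62/2 = 31 (the number of bidders n = 10 does not enter)

31


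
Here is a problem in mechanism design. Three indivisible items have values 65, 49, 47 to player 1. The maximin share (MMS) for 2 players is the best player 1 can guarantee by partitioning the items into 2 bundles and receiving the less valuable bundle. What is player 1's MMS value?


Step 1: Item values = 65, 49, 47
Step 2: Enumerate all 2-bundle partitions and take the smaller bundle:
  Partition 1: {65} vs {49,47} -> bundles 65, 96; min = 65
  Partition 2: {49} vs {65,47} -> bundles 49, 112; min = 49
  Partition 3: {47} vs {65,49} -> bundles 47, 114; min = 47
Step 3: MMS = max(65, 49, 47) = 65

65


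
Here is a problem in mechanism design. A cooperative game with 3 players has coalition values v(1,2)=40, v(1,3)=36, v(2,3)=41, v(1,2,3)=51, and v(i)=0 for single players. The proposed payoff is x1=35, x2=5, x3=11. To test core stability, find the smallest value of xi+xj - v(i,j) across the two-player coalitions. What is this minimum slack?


Step 1: Slack for coalition (1,2): x1+x2 - v12 = 40 - 40 = 0
Step 2: Slack for coalition (1,3): x1+x3 - v13 = 46 - 36 = 10
Step 3: Slack for coalition (2,3): x2+x3 - v23 = 16 - 41 = -25
Step 4: Minimum slack = min(0, 10, -25) = -25, attained by (2,3); coalition (2,3) can block (slack < 0), so the allocation is not in the core

-25


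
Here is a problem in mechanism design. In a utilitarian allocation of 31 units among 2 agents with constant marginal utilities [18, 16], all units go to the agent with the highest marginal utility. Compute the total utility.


Step 1: The marginal utilities are [18, 16]
Step 2: The highest marginal utility is 18
Step 3: All 31 units go to that agent
Step 4: Total utility = 18 * 31 = 558

558


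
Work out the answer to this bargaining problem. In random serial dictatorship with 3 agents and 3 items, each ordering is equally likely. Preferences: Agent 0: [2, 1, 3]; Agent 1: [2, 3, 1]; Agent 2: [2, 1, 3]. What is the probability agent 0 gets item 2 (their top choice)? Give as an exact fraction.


Step 1: Agent 0 wants item 2
Step 2: There are 6 possible orderings of agents
Step 3: In 2 orderings, agent 0 gets item 2
Step 4: Probability = 2/6 = 1/3

1/3


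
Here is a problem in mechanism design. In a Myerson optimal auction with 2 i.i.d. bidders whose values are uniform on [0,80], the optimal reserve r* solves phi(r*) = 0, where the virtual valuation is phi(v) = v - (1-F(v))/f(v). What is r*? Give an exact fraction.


Step 1: For U[0,80], F(v) = v/80 and f(v) = 1/80
Step 2: phi(v) = v - (1 - v/80)/(1/80) = v - (80 - v) = 2v - 80
Step 3: Set phi(r*) = 0: 2r* - 80 = 0
Step 4: r* = 80/2 = 40 (the number of bidders n = 2 does not enter)

40


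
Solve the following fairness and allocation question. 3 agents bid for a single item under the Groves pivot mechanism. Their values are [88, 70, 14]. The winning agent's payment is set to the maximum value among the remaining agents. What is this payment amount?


Step 1: The efficient winner is agent 0 with value 88
Step 2: Other agents' values: [70, 14]
Step 3: Pivot payment = max(others) = 70
Step 4: The winner pays 70

70


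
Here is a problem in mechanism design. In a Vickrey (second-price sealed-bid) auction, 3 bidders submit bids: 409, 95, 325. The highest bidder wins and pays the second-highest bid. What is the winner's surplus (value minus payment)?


Step 1: Sort bids in descending order: 409, 325, 95
Step 2: The winning bid is the highest: 409
Step 3: The payment equals the second-highest bid: 325
Step 4: Surplus = winner's bid - payment = 409 - 325 = 84

84


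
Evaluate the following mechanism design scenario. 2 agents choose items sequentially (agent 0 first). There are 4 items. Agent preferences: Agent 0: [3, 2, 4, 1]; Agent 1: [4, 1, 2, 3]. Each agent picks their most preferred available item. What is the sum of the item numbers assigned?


Step 1: Agent 0 picks item 3
Step 2: Agent 1 picks item 4
Step 3: Sum = 3 + 4 = 7

7


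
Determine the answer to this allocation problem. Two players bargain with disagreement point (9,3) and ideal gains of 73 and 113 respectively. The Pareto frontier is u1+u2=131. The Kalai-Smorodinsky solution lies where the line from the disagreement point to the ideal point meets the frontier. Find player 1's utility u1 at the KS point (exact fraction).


Step 1: At the KS point, (u1-d1)/r1 = (u2-d2)/r2 = t and u1+u2 = 131
Step 2: u1 = d1 + r1*t and u2 = d2 + r2*t, so (d1 + r1*t) + (d2 + r2*t) = 131
Step 3: t = (131 - 9 - 3)/(73 + 113) = 119/186
Step 4: u1 = d1 + r1*t = 9 + 73 * 119/186 = 10361/186
Step 5: (Check: u2 = d2 + r2*t = 14005/186; u1+u2 = 10361/186 + 14005/186 = 131, on the frontier.)

10361/186


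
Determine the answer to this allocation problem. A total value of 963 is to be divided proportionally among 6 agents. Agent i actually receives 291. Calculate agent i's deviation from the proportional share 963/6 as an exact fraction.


Step 1: Proportional share = 963/6 = 321/2
Step 2: Agent's actual allocation = 291
Step 3: Excess = 291 - 321/2 = 261/2

261/2


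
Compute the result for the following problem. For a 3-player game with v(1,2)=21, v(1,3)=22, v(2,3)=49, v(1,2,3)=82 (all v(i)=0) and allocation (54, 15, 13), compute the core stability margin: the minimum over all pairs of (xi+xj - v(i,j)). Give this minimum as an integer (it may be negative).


Step 1: Slack for coalition (1,2): x1+x2 - v12 = 69 - 21 = 48
Step 2: Slack for coalition (1,3): x1+x3 - v13 = 67 - 22 = 45
Step 3: Slack for coalition (2,3): x2+x3 - v23 = 28 - 49 = -21
Step 4: Minimum slack = min(48, 45, -21) = -21, attained by (2,3); coalition (2,3) can block (slack < 0), so the allocation is not in the core

-21


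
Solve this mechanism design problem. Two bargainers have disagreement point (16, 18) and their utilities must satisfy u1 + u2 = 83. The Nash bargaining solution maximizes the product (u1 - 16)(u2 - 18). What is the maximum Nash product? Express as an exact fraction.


Step 1: The Nash solution splits surplus symmetrically above the disagreement point
Step 2: u1 = (total + d1 - d2)/2 = (83 + 16 - 18)/2 = 81/2
Step 3: u2 = (total - d1 + d2)/2 = (83 - 16 + 18)/2 = 85/2
Step 4: Nash product = (81/2 - 16) * (85/2 - 18)
Step 5: = 49/2 * 49/2 = 2401/4

2401/4


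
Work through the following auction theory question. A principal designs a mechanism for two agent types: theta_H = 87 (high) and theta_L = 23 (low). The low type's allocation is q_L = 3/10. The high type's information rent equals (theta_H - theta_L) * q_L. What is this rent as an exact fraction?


Step 1: theta_H - theta_L = 87 - 23 = 64
Step 2: Information rent = (theta_H - theta_L) * q_L
Step 3: = 64 * 3/10
Step 4: = 96/5

96/5


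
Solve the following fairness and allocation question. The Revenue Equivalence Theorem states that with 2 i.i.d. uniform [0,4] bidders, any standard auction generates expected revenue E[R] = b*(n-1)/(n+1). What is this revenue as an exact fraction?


Step 1: By Revenue Equivalence, expected revenue = b*(n-1)/(n+1)
Step 2: Substituting n = 2, b = 4
Step 3: Revenue = 4*(2-1)/(2+1) = 4*1/3
Step 4: Revenue = 4/3

4/3


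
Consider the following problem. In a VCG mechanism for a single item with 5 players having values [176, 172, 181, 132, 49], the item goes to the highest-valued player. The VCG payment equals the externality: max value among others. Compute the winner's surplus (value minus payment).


Step 1: The winner is the agent with the highest value: agent 2 with value 181
Step 2: Values of other agents: [176, 172, 132, 49]
Step 3: VCG payment = max of others' values = 176
Step 4: Surplus = 181 - 176 = 5

5


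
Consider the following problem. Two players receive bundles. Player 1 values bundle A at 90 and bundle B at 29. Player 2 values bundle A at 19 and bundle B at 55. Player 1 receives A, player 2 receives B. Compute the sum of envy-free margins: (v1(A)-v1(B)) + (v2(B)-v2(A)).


Step 1: Player 1's margin = v1(A) - v1(B) = 90 - 29 = 61
Step 2: Player 2's margin = v2(B) - v2(A) = 55 - 19 = 36
Step 3: Total margin = 61 + 36 = 97

97


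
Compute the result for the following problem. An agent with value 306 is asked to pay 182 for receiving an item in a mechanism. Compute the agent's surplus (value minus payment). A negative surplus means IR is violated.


Step 1: Surplus = value - payment = 306 - 182 = 124
Step 2: IR is satisfied (surplus >= 0)

124


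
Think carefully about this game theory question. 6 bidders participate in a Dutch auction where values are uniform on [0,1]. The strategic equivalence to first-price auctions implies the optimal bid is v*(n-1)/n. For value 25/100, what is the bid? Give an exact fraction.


Step 1: Dutch auctions are strategically equivalent to first-price auctions
Step 2: The equilibrium bid is b(v) = v*(n-1)/n
Step 3: b = 1/4 * 5/6
Step 4: b = 5/24

5/24


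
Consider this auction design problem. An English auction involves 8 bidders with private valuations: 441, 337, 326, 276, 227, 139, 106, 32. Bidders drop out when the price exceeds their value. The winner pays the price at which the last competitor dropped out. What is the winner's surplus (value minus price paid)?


Step 1: Identify the highest value: 441
Step 2: Identify the second-highest value: 337
Step 3: The final price = second-highest value = 337
Step 4: Surplus = 441 - 337 = 104

104


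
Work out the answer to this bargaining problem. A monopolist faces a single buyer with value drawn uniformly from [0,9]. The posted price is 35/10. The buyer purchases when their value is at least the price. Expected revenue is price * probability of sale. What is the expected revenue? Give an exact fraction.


Step 1: Posted price r = 7/2, value support [0,9]
Step 2: P(v >= r) = (9 - 7/2)/9 = 11/18
Step 3: Expected revenue = r * P(v >= r) = 7/2 * 11/18
Step 4: Revenue = 77/36

77/36


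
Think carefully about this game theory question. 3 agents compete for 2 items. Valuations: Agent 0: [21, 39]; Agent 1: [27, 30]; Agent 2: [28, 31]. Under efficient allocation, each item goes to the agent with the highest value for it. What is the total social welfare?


Step 1: For each item, find the maximum value among all agents.
Step 2: Item 0 -> Agent 2 (value 28)
Step 3: Item 1 -> Agent 0 (value 39)
Step 4: Total welfare = 28 + 39 = 67

67


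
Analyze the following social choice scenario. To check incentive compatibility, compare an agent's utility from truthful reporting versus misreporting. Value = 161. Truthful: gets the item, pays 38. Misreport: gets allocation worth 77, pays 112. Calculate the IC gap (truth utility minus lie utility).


Step 1: U(truth) = value - payment = 161 - 38 = 123
Step 2: U(lie) = allocation - payment = 77 - 112 = -35
Step 3: IC gap = 123 - (-35) = 158

158


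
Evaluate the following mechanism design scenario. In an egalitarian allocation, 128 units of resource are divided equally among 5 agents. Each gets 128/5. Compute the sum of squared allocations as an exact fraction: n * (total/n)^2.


Step 1: Each agent's share = 128/5
Step 2: Square of each share = (128/5)^2 = 16384/25
Step 3: Sum of squares = 5 * 16384/25 = 16384/5

16384/5


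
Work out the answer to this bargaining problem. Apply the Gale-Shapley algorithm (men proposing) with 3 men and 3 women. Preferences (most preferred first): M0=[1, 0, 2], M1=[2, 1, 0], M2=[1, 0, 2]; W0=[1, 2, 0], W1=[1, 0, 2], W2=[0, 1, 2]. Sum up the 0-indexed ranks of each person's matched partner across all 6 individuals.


Step 1: Run Gale-Shapley (men propose, women hold best offer):
  M0 proposes to W1; she accepts
  M1 proposes to W2; she accepts
  M2 proposes to W1; rejected
  M2 proposes to W0; she accepts
Step 2: Final matching: W0-M2, W1-M0, W2-M1
Step 3: 0-indexed ranks (man's rank of his match, then woman's): 1 + 1 + 0 + 1 + 0 + 1
Step 4: Total rank sum = 4

4


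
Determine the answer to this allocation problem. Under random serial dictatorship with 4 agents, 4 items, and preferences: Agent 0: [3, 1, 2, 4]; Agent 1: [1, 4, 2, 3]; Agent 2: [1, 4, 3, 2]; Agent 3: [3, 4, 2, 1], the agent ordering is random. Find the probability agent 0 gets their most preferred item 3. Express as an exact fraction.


Step 1: Agent 0 wants item 3
Step 2: There are 24 possible orderings of agents
Step 3: In 12 orderings, agent 0 gets item 3
Step 4: Probability = 12/24 = 1/2

1/2


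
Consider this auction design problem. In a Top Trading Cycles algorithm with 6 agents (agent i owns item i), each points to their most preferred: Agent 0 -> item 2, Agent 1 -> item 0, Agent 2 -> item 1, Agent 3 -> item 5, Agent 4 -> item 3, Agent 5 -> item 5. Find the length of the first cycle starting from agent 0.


Step 1: Trace the pointer graph from agent 0: 0 -> 2 -> 1 -> 0
Step 2: A cycle is detected when we revisit agent 0
Step 3: The cycle is: 0 -> 2 -> 1 -> 0
Step 4: Cycle length = 3

3


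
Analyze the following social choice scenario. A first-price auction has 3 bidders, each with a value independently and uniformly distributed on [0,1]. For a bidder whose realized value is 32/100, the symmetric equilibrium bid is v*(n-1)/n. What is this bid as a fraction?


Step 1: The symmetric BNE bidding function is b(v) = v * (n-1) / n
Step 2: Substitute v = 8/25 and n = 3
Step 3: b = 8/25 * 2/3
Step 4: b = 16/75

16/75


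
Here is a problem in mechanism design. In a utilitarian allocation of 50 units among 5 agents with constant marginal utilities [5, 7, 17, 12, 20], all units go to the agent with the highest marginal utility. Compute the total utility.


Step 1: The marginal utilities are [5, 7, 17, 12, 20]
Step 2: The highest marginal utility is 20
Step 3: All 50 units go to that agent
Step 4: Total utility = 20 * 50 = 1000

1000


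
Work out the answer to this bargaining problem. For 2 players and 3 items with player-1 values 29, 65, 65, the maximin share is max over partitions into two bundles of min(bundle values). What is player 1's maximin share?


Step 1: Item values = 29, 65, 65
Step 2: Enumerate all 2-bundle partitions and take the smaller bundle:
  Partition 1: {29} vs {65,65} -> bundles 29, 130; min = 29
  Partition 2: {65} vs {29,65} -> bundles 65, 94; min = 65
  Partition 3: {65} vs {29,65} -> bundles 65, 94; min = 65
Step 3: MMS = max(29, 65, 65) = 65

65


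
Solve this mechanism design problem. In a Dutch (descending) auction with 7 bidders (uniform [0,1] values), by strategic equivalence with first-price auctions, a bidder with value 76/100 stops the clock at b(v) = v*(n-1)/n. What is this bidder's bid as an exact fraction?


Step 1: Dutch auctions are strategically equivalent to first-price auctions
Step 2: The equilibrium bid is b(v) = v*(n-1)/n
Step 3: b = 19/25 * 6/7
Step 4: b = 114/175

114/175


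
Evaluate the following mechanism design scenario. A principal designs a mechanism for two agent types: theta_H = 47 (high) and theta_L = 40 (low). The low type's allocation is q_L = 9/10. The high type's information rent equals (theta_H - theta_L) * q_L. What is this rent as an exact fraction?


Step 1: theta_H - theta_L = 47 - 40 = 7
Step 2: Information rent = (theta_H - theta_L) * q_L
Step 3: = 7 * 9/10
Step 4: = 63/10

63/10


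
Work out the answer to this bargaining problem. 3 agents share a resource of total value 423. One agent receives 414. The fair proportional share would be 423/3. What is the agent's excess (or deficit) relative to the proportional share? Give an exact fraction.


Step 1: Proportional share = 423/3 = 141
Step 2: Agent's actual allocation = 414
Step 3: Excess = 414 - 141 = 273

273


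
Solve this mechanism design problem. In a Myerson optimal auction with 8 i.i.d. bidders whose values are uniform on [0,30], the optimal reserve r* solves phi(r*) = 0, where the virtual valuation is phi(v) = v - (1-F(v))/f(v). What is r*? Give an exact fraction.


Step 1: For U[0,30], F(v) = v/30 and f(v) = 1/30
Step 2: phi(v) = v - (1 - v/30)/(1/30) = v - (30 - v) = 2v - 30
Step 3: Set phi(r*) = 0: 2r* - 30 = 0
Step 4: r* = 30/2 = 15 (the number of bidders n = 8 does not enter)

15


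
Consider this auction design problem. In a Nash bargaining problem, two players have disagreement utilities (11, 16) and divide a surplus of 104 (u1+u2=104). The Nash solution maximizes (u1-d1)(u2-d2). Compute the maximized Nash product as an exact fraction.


Step 1: The Nash solution splits surplus symmetrically above the disagreement point
Step 2: u1 = (total + d1 - d2)/2 = (104 + 11 - 16)/2 = 99/2
Step 3: u2 = (total - d1 + d2)/2 = (104 - 11 + 16)/2 = 109/2
Step 4: Nash product = (99/2 - 11) * (109/2 - 16)
Step 5: = 77/2 * 77/2 = 5929/4

5929/4


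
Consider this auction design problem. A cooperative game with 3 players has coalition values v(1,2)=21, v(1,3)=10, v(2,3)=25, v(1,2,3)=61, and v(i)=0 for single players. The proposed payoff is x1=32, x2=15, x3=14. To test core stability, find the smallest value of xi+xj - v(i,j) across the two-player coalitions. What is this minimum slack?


Step 1: Slack for coalition (1,2): x1+x2 - v12 = 47 - 21 = 26
Step 2: Slack for coalition (1,3): x1+x3 - v13 = 46 - 10 = 36
Step 3: Slack for coalition (2,3): x2+x3 - v23 = 29 - 25 = 4
Step 4: Minimum slack = min(26, 36, 4) = 4, attained by (2,3); no pair can gain by deviating, so the allocation is in the core

4


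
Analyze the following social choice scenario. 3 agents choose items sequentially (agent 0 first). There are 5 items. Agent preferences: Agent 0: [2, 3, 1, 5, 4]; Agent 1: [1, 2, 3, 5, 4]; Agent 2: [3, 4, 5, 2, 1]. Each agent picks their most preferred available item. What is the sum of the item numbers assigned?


Step 1: Agent 0 picks item 2
Step 2: Agent 1 picks item 1
Step 3: Agent 2 picks item 3
Step 4: Sum = 2 + 1 + 3 = 6

6


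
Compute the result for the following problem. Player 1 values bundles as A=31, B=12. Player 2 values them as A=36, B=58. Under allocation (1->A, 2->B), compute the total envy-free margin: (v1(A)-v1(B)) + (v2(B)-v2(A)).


Step 1: Player 1's margin = v1(A) - v1(B) = 31 - 12 = 19
Step 2: Player 2's margin = v2(B) - v2(A) = 58 - 36 = 22
Step 3: Total margin = 19 + 22 = 41

41


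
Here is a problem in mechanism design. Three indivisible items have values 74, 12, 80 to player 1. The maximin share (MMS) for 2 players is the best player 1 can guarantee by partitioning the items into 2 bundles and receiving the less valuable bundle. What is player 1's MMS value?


Step 1: Item values = 74, 12, 80
Step 2: Enumerate all 2-bundle partitions and take the smaller bundle:
  Partition 1: {74} vs {12,80} -> bundles 74, 92; min = 74
  Partition 2: {12} vs {74,80} -> bundles 12, 154; min = 12
  Partition 3: {80} vs {74,12} -> bundles 80, 86; min = 80
Step 3: MMS = max(74, 12, 80) = 80

80


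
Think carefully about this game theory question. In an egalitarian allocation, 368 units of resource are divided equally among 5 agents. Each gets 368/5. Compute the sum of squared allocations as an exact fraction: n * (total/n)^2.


Step 1: Each agent's share = 368/5
Step 2: Square of each share = (368/5)^2 = 135424/25
Step 3: Sum of squares = 5 * 135424/25 = 135424/5

135424/5


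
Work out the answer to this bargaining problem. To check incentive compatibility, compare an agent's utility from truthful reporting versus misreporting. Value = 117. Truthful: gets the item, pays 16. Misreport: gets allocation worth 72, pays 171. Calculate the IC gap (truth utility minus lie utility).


Step 1: U(truth) = value - payment = 117 - 16 = 101
Step 2: U(lie) = allocation - payment = 72 - 171 = -99
Step 3: IC gap = 101 - (-99) = 200

200


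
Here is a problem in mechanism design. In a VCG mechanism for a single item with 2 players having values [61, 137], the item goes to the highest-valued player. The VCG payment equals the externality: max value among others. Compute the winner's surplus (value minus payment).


Step 1: The winner is the agent with the highest value: agent 1 with value 137
Step 2: Values of other agents: [61]
Step 3: VCG payment = max of others' values = 61
Step 4: Surplus = 137 - 61 = 76

76


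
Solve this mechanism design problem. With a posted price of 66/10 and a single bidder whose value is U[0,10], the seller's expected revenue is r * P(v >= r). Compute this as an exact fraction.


Step 1: Posted price r = 33/5, value support [0,10]
Step 2: P(v >= r) = (10 - 33/5)/10 = 17/50
Step 3: Expected revenue = r * P(v >= r) = 33/5 * 17/50
Step 4: Revenue = 561/250

561/250


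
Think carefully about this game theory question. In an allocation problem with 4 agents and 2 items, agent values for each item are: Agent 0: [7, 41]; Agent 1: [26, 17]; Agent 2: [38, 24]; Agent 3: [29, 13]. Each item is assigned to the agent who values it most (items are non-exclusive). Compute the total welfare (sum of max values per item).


Step 1: For each item, find the maximum value among all agents.
Step 2: Item 0 -> Agent 2 (value 38)
Step 3: Item 1 -> Agent 0 (value 41)
Step 4: Total welfare = 38 + 41 = 79

79


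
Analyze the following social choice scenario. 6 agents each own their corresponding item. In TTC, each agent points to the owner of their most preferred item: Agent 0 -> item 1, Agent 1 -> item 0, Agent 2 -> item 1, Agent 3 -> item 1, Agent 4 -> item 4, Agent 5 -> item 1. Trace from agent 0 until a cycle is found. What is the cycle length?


Step 1: Trace the pointer graph from agent 0: 0 -> 1 -> 0
Step 2: A cycle is detected when we revisit agent 0
Step 3: The cycle is: 0 -> 1 -> 0
Step 4: Cycle length = 2

2


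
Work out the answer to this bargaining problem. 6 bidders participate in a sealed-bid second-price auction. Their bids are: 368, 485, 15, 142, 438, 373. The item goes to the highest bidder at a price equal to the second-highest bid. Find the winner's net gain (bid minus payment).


Step 1: Sort bids in descending order: 485, 438, 373, 368, 142, 15
Step 2: The winning bid is the highest: 485
Step 3: The payment equals the second-highest bid: 438
Step 4: Surplus = winner's bid - payment = 485 - 438 = 47

47


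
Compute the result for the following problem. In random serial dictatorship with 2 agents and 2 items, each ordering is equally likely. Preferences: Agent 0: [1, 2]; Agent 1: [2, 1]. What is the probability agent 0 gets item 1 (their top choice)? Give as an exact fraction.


Step 1: Agent 0 wants item 1
Step 2: There are 2 possible orderings of agents
Step 3: In 2 orderings, agent 0 gets item 1
Step 4: Probability = 2/2 = 1

1


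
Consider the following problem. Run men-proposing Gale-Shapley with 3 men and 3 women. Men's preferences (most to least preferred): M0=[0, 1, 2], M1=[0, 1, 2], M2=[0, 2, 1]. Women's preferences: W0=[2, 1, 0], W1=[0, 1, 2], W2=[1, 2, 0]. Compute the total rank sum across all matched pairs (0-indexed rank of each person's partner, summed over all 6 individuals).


Step 1: Run Gale-Shapley (men propose, women hold best offer):
  M0 proposes to W0; she accepts
  M1 proposes to W0; she switches from M0
  M2 proposes to W0; she switches from M1
  M0 proposes to W1; she accepts
  M1 proposes to W1; rejected
  M1 proposes to W2; she accepts
Step 2: Final matching: W0-M2, W1-M0, W2-M1
Step 3: 0-indexed ranks (man's rank of his match, then woman's): 0 + 0 + 1 + 0 + 2 + 0
Step 4: Total rank sum = 3

3


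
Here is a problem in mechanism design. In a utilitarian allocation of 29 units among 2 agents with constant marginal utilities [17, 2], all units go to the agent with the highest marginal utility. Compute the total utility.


Step 1: The marginal utilities are [17, 2]
Step 2: The highest marginal utility is 17
Step 3: All 29 units go to that agent
Step 4: Total utility = 17 * 29 = 493

493


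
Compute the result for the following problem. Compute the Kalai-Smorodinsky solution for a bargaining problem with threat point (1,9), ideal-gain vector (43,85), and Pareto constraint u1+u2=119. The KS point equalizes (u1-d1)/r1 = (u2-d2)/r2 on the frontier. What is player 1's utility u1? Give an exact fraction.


Step 1: At the KS point, (u1-d1)/r1 = (u2-d2)/r2 = t and u1+u2 = 119
Step 2: u1 = d1 + r1*t and u2 = d2 + r2*t, so (d1 + r1*t) + (d2 + r2*t) = 119
Step 3: t = (119 - 1 - 9)/(43 + 85) = 109/128
Step 4: u1 = d1 + r1*t = 1 + 43 * 109/128 = 4815/128
Step 5: (Check: u2 = d2 + r2*t = 10417/128; u1+u2 = 4815/128 + 10417/128 = 119, on the frontier.)

4815/128


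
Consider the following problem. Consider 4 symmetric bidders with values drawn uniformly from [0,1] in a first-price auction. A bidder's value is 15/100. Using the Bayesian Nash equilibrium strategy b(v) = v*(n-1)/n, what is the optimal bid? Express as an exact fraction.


Step 1: The symmetric BNE bidding function is b(v) = v * (n-1) / n
Step 2: Substitute v = 3/20 and n = 4
Step 3: b = 3/20 * 3/4
Step 4: b = 9/80

9/80


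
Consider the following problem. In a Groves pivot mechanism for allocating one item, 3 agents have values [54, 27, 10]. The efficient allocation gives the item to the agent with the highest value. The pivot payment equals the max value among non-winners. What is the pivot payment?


Step 1: The efficient winner is agent 0 with value 54
Step 2: Other agents' values: [27, 10]
Step 3: Pivot payment = max(others) = 27
Step 4: The winner pays 27

27


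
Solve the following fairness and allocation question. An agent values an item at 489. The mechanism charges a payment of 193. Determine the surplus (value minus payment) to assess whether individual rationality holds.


Step 1: Surplus = value - payment = 489 - 193 = 296
Step 2: IR is satisfied (surplus >= 0)

296


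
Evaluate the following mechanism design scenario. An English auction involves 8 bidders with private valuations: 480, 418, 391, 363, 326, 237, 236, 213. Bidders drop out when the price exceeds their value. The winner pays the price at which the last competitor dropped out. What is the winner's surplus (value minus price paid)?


Step 1: Identify the highest value: 480
Step 2: Identify the second-highest value: 418
Step 3: The final price = second-highest value = 418
Step 4: Surplus = 480 - 418 = 62

62


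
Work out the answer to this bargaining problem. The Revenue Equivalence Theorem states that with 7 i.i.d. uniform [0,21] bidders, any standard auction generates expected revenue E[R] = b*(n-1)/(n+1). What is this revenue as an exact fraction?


Step 1: By Revenue Equivalence, expected revenue = b*(n-1)/(n+1)
Step 2: Substituting n = 7, b = 21
Step 3: Revenue = 21*(7-1)/(7+1) = 21*6/8
Step 4: Revenue = 126/8 = 63/4

63/4


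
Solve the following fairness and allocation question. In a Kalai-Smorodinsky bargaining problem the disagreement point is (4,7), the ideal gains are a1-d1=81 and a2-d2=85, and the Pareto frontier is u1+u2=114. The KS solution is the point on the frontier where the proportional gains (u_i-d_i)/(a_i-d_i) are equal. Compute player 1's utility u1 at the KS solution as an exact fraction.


Step 1: At the KS point, (u1-d1)/r1 = (u2-d2)/r2 = t and u1+u2 = 114
Step 2: u1 = d1 + r1*t and u2 = d2 + r2*t, so (d1 + r1*t) + (d2 + r2*t) = 114
Step 3: t = (114 - 4 - 7)/(81 + 85) = 103/166
Step 4: u1 = d1 + r1*t = 4 + 81 * 103/166 = 9007/166
Step 5: (Check: u2 = d2 + r2*t = 9917/166; u1+u2 = 9007/166 + 9917/166 = 114, on the frontier.)

9007/166


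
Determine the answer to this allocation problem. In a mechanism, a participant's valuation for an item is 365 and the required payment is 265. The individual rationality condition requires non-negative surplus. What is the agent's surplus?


Step 1: Surplus = value - payment = 365 - 265 = 100
Step 2: IR is satisfied (surplus >= 0)

100


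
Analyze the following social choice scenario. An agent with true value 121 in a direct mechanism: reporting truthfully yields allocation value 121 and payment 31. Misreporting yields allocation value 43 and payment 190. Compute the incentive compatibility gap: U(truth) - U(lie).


Step 1: U(truth) = value - payment = 121 - 31 = 90
Step 2: U(lie) = allocation - payment = 43 - 190 = -147
Step 3: IC gap = 90 - (-147) = 237

237


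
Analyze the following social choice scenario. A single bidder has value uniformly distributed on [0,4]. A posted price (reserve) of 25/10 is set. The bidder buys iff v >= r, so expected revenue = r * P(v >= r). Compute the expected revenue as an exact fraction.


Step 1: Posted price r = 5/2, value support [0,4]
Step 2: P(v >= r) = (4 - 5/2)/4 = 3/8
Step 3: Expected revenue = r * P(v >= r) = 5/2 * 3/8
Step 4: Revenue = 15/16

15/16
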